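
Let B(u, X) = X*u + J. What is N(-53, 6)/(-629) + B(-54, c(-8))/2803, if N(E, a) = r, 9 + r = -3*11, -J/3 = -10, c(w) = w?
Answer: 408324/1763087 ≈ 0.23160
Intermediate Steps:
J = 30 (J = -3*(-10) = 30)
r = -42 (r = -9 - 3*11 = -9 - 33 = -42)
N(E, a) = -42
B(u, X) = 30 + X*u (B(u, X) = X*u + 30 = 30 + X*u)
N(-53, 6)/(-629) + B(-54, c(-8))/2803 = -42/(-629) + (30 - 8*(-54))/2803 = -42*(-1/629) + (30 + 432)*(1/2803) = 42/629 + 462*(1/2803) = 42/629 + 462/2803 = 408324/1763087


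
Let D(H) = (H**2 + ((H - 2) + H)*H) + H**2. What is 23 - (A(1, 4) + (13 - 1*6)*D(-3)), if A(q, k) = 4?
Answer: -275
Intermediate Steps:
D(H) = 2*H**2 + H*(-2 + 2*H) (D(H) = (H**2 + ((-2 + H) + H)*H) + H**2 = (H**2 + (-2 + 2*H)*H) + H**2 = (H**2 + H*(-2 + 2*H)) + H**2 = 2*H**2 + H*(-2 + 2*H))
23 - (A(1, 4) + (13 - 1*6)*D(-3)) = 23 - (4 + (13 - 1*6)*(2*(-3)*(-1 + 2*(-3)))) = 23 - (4 + (13 - 6)*(2*(-3)*(-1 - 6))) = 23 - (4 + 7*(2*(-3)*(-7))) = 23 - (4 + 7*42) = 23 - (4 + 294) = 23 - 1*298 = 23 - 298 = -275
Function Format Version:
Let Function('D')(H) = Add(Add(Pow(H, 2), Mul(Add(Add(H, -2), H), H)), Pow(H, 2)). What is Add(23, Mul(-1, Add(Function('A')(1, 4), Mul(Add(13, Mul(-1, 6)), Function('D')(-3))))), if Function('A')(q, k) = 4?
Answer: -275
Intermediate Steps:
Function('D')(H) = Add(Mul(2, Pow(H, 2)), Mul(H, Add(-2, Mul(2, H)))) (Function('D')(H) = Add(Add(Pow(H, 2), Mul(Add(Add(-2, H), H), H)), Pow(H, 2)) = Add(Add(Pow(H, 2), Mul(Add(-2, Mul(2, H)), H)), Pow(H, 2)) = Add(Add(Pow(H, 2), Mul(H, Add(-2, Mul(2, H)))), Pow(H, 2)) = Add(Mul(2, Pow(H, 2)), Mul(H, Add(-2, Mul(2, H)))))
Add(23, Mul(-1, Add(Function('A')(1, 4), Mul(Add(13, Mul(-1, 6)), Function('D')(-3))))) = Add(23, Mul(-1, Add(4, Mul(Add(13, Mul(-1, 6)), Mul(2, -3, Add(-1, Mul(2, -3))))))) = Add(23, Mul(-1, Add(4, Mul(Add(13, -6), Mul(2, -3, Add(-1, -6)))))) = Add(23, Mul(-1, Add(4, Mul(7, Mul(2, -3, -7))))) = Add(23, Mul(-1, Add(4, Mul(7, 42)))) = Add(23, Mul(-1, Add(4, 294))) = Add(23, Mul(-1, 298)) = Add(23, -298) = -275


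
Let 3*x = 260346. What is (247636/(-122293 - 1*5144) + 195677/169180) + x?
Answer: 1870984881269489/21559791660 ≈ 86781.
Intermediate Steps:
x = 86782 (x = (⅓)*260346 = 86782)
(247636/(-122293 - 1*5144) + 195677/169180) + x = (247636/(-122293 - 1*5144) + 195677/169180) + 86782 = (247636/(-122293 - 5144) + 195677*(1/169180)) + 86782 = (247636/(-127437) + 195677/169180) + 86782 = (247636*(-1/127437) + 195677/169180) + 86782 = (-247636/127437 + 195677/169180) + 86782 = -16958568631/21559791660 + 86782 = 1870984881269489/21559791660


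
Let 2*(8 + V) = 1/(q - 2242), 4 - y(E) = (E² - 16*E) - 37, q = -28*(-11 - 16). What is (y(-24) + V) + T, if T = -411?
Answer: -3976537/2972 ≈ -1338.0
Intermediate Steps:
q = 756 (q = -28*(-27) = 756)
y(E) = 41 - E² + 16*E (y(E) = 4 - ((E² - 16*E) - 37) = 4 - (-37 + E² - 16*E) = 4 + (37 - E² + 16*E) = 41 - E² + 16*E)
V = -23777/2972 (V = -8 + 1/(2*(756 - 2242)) = -8 + (½)/(-1486) = -8 + (½)*(-1/1486) = -8 - 1/2972 = -23777/2972 ≈ -8.0003)
(y(-24) + V) + T = ((41 - 1*(-24)² + 16*(-24)) - 23777/2972) - 411 = ((41 - 1*576 - 384) - 23777/2972) - 411 = ((41 - 576 - 384) - 23777/2972) - 411 = (-919 - 23777/2972) - 411 = -2755045/2972 - 411 = -3976537/2972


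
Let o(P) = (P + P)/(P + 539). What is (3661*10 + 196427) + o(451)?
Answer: 10486706/45 ≈ 2.3304e+5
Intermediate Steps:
o(P) = 2*P/(539 + P) (o(P) = (2*P)/(539 + P) = 2*P/(539 + P))
(3661*10 + 196427) + o(451) = (3661*10 + 196427) + 2*451/(539 + 451) = (36610 + 196427) + 2*451/990 = 233037 + 2*451*(1/990) = 233037 + 41/45 = 10486706/45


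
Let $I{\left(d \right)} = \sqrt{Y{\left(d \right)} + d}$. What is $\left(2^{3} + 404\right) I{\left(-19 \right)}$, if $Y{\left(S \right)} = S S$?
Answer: $1236 \sqrt{38} \approx 7619.2$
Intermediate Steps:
$Y{\left(S \right)} = S^{2}$
$I{\left(d \right)} = \sqrt{d + d^{2}}$ ($I{\left(d \right)} = \sqrt{d^{2} + d} = \sqrt{d + d^{2}}$)
$\left(2^{3} + 404\right) I{\left(-19 \right)} = \left(2^{3} + 404\right) \sqrt{- 19 \left(1 - 19\right)} = \left(8 + 404\right) \sqrt{\left(-19\right) \left(-18\right)} = 412 \sqrt{342} = 412 \cdot 3 \sqrt{38} = 1236 \sqrt{38}$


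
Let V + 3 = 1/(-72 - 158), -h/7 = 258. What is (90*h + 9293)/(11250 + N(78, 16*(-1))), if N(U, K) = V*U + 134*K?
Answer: -17623405/1020241 ≈ -17.274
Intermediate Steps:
h = -1806 (h = -7*258 = -1806)
V = -691/230 (V = -3 + 1/(-72 - 158) = -3 + 1/(-230) = -3 - 1/230 = -691/230 ≈ -3.0043)
N(U, K) = 134*K - 691*U/230 (N(U, K) = -691*U/230 + 134*K = 134*K - 691*U/230)
(90*h + 9293)/(11250 + N(78, 16*(-1))) = (90*(-1806) + 9293)/(11250 + (134*(16*(-1)) - 691/230*78)) = (-162540 + 9293)/(11250 + (134*(-16) - 26949/115)) = -153247/(11250 + (-2144 - 26949/115)) = -153247/(11250 - 273509/115) = -153247/1020241/115 = -153247*115/1020241 = -17623405/1020241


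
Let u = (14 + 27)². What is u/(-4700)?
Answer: -1681/4700 ≈ -0.35766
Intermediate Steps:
u = 1681 (u = 41² = 1681)
u/(-4700) = 1681/(-4700) = 1681*(-1/4700) = -1681/4700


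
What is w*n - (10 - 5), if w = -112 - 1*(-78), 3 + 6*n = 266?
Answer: -4486/3 ≈ -1495.3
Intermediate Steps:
n = 263/6 (n = -½ + (⅙)*266 = -½ + 133/3 = 263/6 ≈ 43.833)
w = -34 (w = -112 + 78 = -34)
w*n - (10 - 5) = -34*263/6 - (10 - 5) = -4471/3 - 1*5 = -4471/3 - 5 = -4486/3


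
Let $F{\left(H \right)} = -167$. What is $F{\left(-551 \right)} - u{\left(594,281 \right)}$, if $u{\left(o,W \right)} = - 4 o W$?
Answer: $667489$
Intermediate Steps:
$u{\left(o,W \right)} = - 4 W o$
$F{\left(-551 \right)} - u{\left(594,281 \right)} = -167 - \left(-4\right) 281 \cdot 594 = -167 - -667656 = -167 + 667656 = 667489$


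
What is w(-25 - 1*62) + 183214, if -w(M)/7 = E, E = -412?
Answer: 186098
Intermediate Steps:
w(M) = 2884 (w(M) = -7*(-412) = 2884)
w(-25 - 1*62) + 183214 = 2884 + 183214 = 186098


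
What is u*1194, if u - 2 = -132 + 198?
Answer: 81192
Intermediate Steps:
u = 68 (u = 2 + (-132 + 198) = 2 + 66 = 68)
u*1194 = 68*1194 = 81192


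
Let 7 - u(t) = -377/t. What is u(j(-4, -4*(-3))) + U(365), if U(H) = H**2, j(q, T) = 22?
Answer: 2931481/22 ≈ 1.3325e+5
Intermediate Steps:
u(t) = 7 + 377/t (u(t) = 7 - (-377)/t = 7 + 377/t)
u(j(-4, -4*(-3))) + U(365) = (7 + 377/22) + 365**2 = (7 + 377*(1/22)) + 133225 = (7 + 377/22) + 133225 = 531/22 + 133225 = 2931481/22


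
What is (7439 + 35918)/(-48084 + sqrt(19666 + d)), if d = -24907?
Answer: -694925996/770692099 - 43357*I*sqrt(5241)/2312076297 ≈ -0.90169 - 0.0013576*I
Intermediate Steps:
(7439 + 35918)/(-48084 + sqrt(19666 + d)) = (7439 + 35918)/(-48084 + sqrt(19666 - 24907)) = 43357/(-48084 + sqrt(-5241)) = 43357/(-48084 + I*sqrt(5241))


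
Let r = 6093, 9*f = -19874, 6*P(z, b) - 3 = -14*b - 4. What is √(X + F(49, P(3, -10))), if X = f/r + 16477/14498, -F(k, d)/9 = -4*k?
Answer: √13771069308493325906/88336314 ≈ 42.009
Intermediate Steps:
P(z, b) = -⅙ - 7*b/3 (P(z, b) = ½ + (-14*b - 4)/6 = ½ + (-4 - 14*b)/6 = ½ + (-⅔ - 7*b/3) = -⅙ - 7*b/3)
f = -19874/9 (f = (⅑)*(-19874) = -19874/9 ≈ -2208.2)
F(k, d) = 36*k (F(k, d) = -(-36)*k = 36*k)
X = 615415997/795026826 (X = -19874/9/6093 + 16477/14498 = -19874/9*1/6093 + 16477*(1/14498) = -19874/54837 + 16477/14498 = 615415997/795026826 ≈ 0.77408)
√(X + F(49, P(3, -10))) = √(615415997/795026826 + 36*49) = √(615415997/795026826 + 1764) = √(1403042737061/795026826) = √13771069308493325906/88336314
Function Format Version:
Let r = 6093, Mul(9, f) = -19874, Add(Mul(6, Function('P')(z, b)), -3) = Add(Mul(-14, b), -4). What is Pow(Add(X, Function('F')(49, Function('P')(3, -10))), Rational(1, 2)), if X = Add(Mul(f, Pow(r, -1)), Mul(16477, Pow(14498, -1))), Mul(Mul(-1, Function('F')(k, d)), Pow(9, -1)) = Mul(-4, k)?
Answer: Mul(Rational(1, 88336314), Pow(13771069308493325906, Rational(1, 2))) ≈ 42.009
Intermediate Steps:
Function('P')(z, b) = Add(Rational(-1, 6), Mul(Rational(-7, 3), b)) (Function('P')(z, b) = Add(Rational(1, 2), Mul(Rational(1, 6), Add(Mul(-14, b), -4))) = Add(Rational(1, 2), Mul(Rational(1, 6), Add(-4, Mul(-14, b)))) = Add(Rational(1, 2), Add(Rational(-2, 3), Mul(Rational(-7, 3), b))) = Add(Rational(-1, 6), Mul(Rational(-7, 3), b)))
f = Rational(-19874, 9) (f = Mul(Rational(1, 9), -19874) = Rational(-19874, 9) ≈ -2208.2)
Function('F')(k, d) = Mul(36, k) (Function('F')(k, d) = Mul(-9, Mul(-4, k)) = Mul(36, k))
X = Rational(615415997, 795026826) (X = Add(Mul(Rational(-19874, 9), Pow(6093, -1)), Mul(16477, Pow(14498, -1))) = Add(Mul(Rational(-19874, 9), Rational(1, 6093)), Mul(16477, Rational(1, 14498))) = Add(Rational(-19874, 54837), Rational(16477, 14498)) = Rational(615415997, 795026826) ≈ 0.77408)
Pow(Add(X, Function('F')(49, Function('P')(3, -10))), Rational(1, 2)) = Pow(Add(Rational(615415997, 795026826), Mul(36, 49)), Rational(1, 2)) = Pow(Add(Rational(615415997, 795026826), 1764), Rational(1, 2)) = Pow(Rational(1403042737061, 795026826), Rational(1, 2)) = Mul(Rational(1, 88336314), Pow(13771069308493325906, Rational(1, 2)))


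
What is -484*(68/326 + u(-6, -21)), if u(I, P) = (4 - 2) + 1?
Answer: -253132/163 ≈ -1553.0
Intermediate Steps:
u(I, P) = 3 (u(I, P) = 2 + 1 = 3)
-484*(68/326 + u(-6, -21)) = -484*(68/326 + 3) = -484*(68*(1/326) + 3) = -484*(34/163 + 3) = -484*523/163 = -253132/163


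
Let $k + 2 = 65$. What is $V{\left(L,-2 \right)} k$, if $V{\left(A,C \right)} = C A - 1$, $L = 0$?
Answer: $-63$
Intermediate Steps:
$k = 63$ ($k = -2 + 65 = 63$)
$V{\left(A,C \right)} = -1 + A C$ ($V{\left(A,C \right)} = A C - 1 = -1 + A C$)
$V{\left(L,-2 \right)} k = \left(-1 + 0 \left(-2\right)\right) 63 = \left(-1 + 0\right) 63 = \left(-1\right) 63 = -63$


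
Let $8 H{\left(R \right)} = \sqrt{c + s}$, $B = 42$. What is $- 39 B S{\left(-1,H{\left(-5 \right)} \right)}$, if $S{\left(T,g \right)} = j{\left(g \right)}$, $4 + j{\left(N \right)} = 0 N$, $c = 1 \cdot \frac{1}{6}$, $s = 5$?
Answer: $6552$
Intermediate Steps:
$c = \frac{1}{6}$ ($c = 1 \cdot \frac{1}{6} = \frac{1}{6} \approx 0.16667$)
$j{\left(N \right)} = -4$ ($j{\left(N \right)} = -4 + 0 N = -4 + 0 = -4$)
$H{\left(R \right)} = \frac{\sqrt{186}}{48}$ ($H{\left(R \right)} = \frac{\sqrt{\frac{1}{6} + 5}}{8} = \frac{\sqrt{\frac{31}{6}}}{8} = \frac{\frac{1}{6} \sqrt{186}}{8} = \frac{\sqrt{186}}{48}$)
$S{\left(T,g \right)} = -4$
$- 39 B S{\left(-1,H{\left(-5 \right)} \right)} = \left(-39\right) 42 \left(-4\right) = \left(-1638\right) \left(-4\right) = 6552$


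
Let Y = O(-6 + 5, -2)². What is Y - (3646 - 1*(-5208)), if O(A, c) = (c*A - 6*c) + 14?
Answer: -8070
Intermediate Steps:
O(A, c) = 14 - 6*c + A*c (O(A, c) = (A*c - 6*c) + 14 = (-6*c + A*c) + 14 = 14 - 6*c + A*c)
Y = 784 (Y = (14 - 6*(-2) + (-6 + 5)*(-2))² = (14 + 12 - 1*(-2))² = (14 + 12 + 2)² = 28² = 784)
Y - (3646 - 1*(-5208)) = 784 - (3646 - 1*(-5208)) = 784 - (3646 + 5208) = 784 - 1*8854 = 784 - 8854 = -8070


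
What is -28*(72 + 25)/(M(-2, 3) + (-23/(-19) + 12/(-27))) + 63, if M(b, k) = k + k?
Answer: -391545/1157 ≈ -338.41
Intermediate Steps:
M(b, k) = 2*k
-28*(72 + 25)/(M(-2, 3) + (-23/(-19) + 12/(-27))) + 63 = -28*(72 + 25)/(2*3 + (-23/(-19) + 12/(-27))) + 63 = -2716/(6 + (-23*(-1/19) + 12*(-1/27))) + 63 = -2716/(6 + (23/19 - 4/9)) + 63 = -2716/(6 + 131/171) + 63 = -2716/1157/171 + 63 = -2716*171/1157 + 63 = -28*16587/1157 + 63 = -464436/1157 + 63 = -391545/1157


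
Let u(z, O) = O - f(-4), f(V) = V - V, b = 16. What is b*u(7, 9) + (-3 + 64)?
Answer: 205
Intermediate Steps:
f(V) = 0
u(z, O) = O (u(z, O) = O - 1*0 = O + 0 = O)
b*u(7, 9) + (-3 + 64) = 16*9 + (-3 + 64) = 144 + 61 = 205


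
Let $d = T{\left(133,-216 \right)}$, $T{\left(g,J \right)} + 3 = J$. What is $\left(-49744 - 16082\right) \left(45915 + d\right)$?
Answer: $-3007984896$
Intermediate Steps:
$T{\left(g,J \right)} = -3 + J$
$d = -219$ ($d = -3 - 216 = -219$)
$\left(-49744 - 16082\right) \left(45915 + d\right) = \left(-49744 - 16082\right) \left(45915 - 219\right) = \left(-65826\right) 45696 = -3007984896$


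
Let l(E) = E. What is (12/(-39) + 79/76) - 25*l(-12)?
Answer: 297123/988 ≈ 300.73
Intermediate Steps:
(12/(-39) + 79/76) - 25*l(-12) = (12/(-39) + 79/76) - 25*(-12) = (12*(-1/39) + 79*(1/76)) + 300 = (-4/13 + 79/76) + 300 = 723/988 + 300 = 297123/988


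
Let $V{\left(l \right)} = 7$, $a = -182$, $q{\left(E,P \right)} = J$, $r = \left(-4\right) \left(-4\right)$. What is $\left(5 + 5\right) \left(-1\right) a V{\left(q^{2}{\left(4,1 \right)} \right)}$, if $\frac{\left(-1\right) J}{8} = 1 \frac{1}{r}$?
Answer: $12740$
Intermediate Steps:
$r = 16$
$J = - \frac{1}{2}$ ($J = - 8 \cdot 1 \cdot \frac{1}{16} = \left(-8\right) \frac{1}{16} = - \frac{1}{2} \approx -0.5$)
$q{\left(E,P \right)} = - \frac{1}{2}$
$\left(5 + 5\right) \left(-1\right) a V{\left(q^{2}{\left(4,1 \right)} \right)} = \left(5 + 5\right) \left(-1\right) \left(-182\right) 7 = 10 \left(-1\right) \left(-182\right) 7 = \left(-10\right) \left(-182\right) 7 = 1820 \cdot 7 = 12740$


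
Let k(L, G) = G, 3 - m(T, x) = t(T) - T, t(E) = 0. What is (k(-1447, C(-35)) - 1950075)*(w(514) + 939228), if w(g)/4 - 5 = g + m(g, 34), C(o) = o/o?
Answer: -1839645209528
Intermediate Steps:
C(o) = 1
m(T, x) = 3 + T (m(T, x) = 3 - (0 - T) = 3 - (-1)*T = 3 + T)
w(g) = 32 + 8*g (w(g) = 20 + 4*(g + (3 + g)) = 20 + 4*(3 + 2*g) = 20 + (12 + 8*g) = 32 + 8*g)
(k(-1447, C(-35)) - 1950075)*(w(514) + 939228) = (1 - 1950075)*((32 + 8*514) + 939228) = -1950074*((32 + 4112) + 939228) = -1950074*(4144 + 939228) = -1950074*943372 = -1839645209528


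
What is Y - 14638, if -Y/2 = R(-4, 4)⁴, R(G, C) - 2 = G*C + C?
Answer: -34638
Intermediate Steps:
R(G, C) = 2 + C + C*G (R(G, C) = 2 + (G*C + C) = 2 + (C*G + C) = 2 + (C + C*G) = 2 + C + C*G)
Y = -20000 (Y = -2*(2 + 4 + 4*(-4))⁴ = -2*(2 + 4 - 16)⁴ = -2*(-10)⁴ = -2*10000 = -20000)
Y - 14638 = -20000 - 14638 = -34638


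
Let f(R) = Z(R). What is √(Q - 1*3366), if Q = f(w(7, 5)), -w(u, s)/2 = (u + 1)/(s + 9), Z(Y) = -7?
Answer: I*√3373 ≈ 58.078*I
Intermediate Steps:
w(u, s) = -2*(1 + u)/(9 + s) (w(u, s) = -2*(u + 1)/(s + 9) = -2*(1 + u)/(9 + s))
f(R) = -7
Q = -7
√(Q - 1*3366) = √(-7 - 1*3366) = √(-7 - 3366) = √(-3373) = I*√3373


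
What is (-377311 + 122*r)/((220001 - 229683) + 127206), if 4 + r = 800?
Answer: -280199/117524 ≈ -2.3842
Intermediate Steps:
r = 796 (r = -4 + 800 = 796)
(-377311 + 122*r)/((220001 - 229683) + 127206) = (-377311 + 122*796)/((220001 - 229683) + 127206) = (-377311 + 97112)/(-9682 + 127206) = -280199/117524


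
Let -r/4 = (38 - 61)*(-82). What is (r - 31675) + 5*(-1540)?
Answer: -46919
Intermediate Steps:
r = -7544 (r = -4*(38 - 61)*(-82) = -(-92)*(-82) = -4*1886 = -7544)
(r - 31675) + 5*(-1540) = (-7544 - 31675) + 5*(-1540) = -39219 - 7700 = -46919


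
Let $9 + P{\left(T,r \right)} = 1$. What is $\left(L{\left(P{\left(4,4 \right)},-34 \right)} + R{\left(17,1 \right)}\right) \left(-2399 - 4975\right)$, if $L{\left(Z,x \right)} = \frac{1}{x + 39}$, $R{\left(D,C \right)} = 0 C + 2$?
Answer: $- \frac{81114}{5} \approx -16223.0$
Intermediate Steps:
$P{\left(T,r \right)} = -8$ ($P{\left(T,r \right)} = -9 + 1 = -8$)
$R{\left(D,C \right)} = 2$ ($R{\left(D,C \right)} = 0 + 2 = 2$)
$L{\left(Z,x \right)} = \frac{1}{39 + x}$
$\left(L{\left(P{\left(4,4 \right)},-34 \right)} + R{\left(17,1 \right)}\right) \left(-2399 - 4975\right) = \left(\frac{1}{39 - 34} + 2\right) \left(-2399 - 4975\right) = \left(\frac{1}{5} + 2\right) \left(-7374\right) = \frac{11}{5} \left(-7374\right) = - \frac{81114}{5}$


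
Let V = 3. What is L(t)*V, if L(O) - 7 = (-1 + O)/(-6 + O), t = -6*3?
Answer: 187/8 ≈ 23.375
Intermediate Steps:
t = -18
L(O) = 7 + (-1 + O)/(-6 + O)
L(t)*V = ((-43 + 8*(-18))/(-6 - 18))*3 = ((-43 - 144)/(-24))*3 = -1/24*(-187)*3 = (187/24)*3 = 187/8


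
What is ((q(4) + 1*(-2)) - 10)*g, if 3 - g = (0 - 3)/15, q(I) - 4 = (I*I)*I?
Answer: 896/5 ≈ 179.20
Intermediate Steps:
q(I) = 4 + I³ (q(I) = 4 + (I*I)*I = 4 + I²*I = 4 + I³)
g = 16/5 (g = 3 - (0 - 3)/15 = 3 - (-3)/15 = 3 - 1*(-⅕) = 3 + ⅕ = 16/5 ≈ 3.2000)
((q(4) + 1*(-2)) - 10)*g = (((4 + 4³) + 1*(-2)) - 10)*(16/5) = (((4 + 64) - 2) - 10)*(16/5) = ((68 - 2) - 10)*(16/5) = (66 - 10)*(16/5) = 56*(16/5) = 896/5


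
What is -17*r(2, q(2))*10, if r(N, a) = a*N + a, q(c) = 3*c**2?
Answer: -6120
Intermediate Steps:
r(N, a) = a + N*a (r(N, a) = N*a + a = a + N*a)
-17*r(2, q(2))*10 = -17*3*2**2*(1 + 2)*10 = -17*3*4*3*10 = -204*3*10 = -17*36*10 = -612*10 = -6120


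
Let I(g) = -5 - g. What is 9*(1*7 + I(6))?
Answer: -36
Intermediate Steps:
9*(1*7 + I(6)) = 9*(1*7 + (-5 - 1*6)) = 9*(7 + (-5 - 6)) = 9*(7 - 11) = 9*(-4) = -36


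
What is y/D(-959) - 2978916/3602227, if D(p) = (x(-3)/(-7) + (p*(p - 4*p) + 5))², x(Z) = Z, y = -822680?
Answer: -1111142151471454358444/1343638335484212265363 ≈ -0.82697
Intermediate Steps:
D(p) = (38/7 - 3*p²)² (D(p) = (-3/(-7) + (p*(p - 4*p) + 5))² = (-3*(-⅐) + (p*(-3*p) + 5))² = (3/7 + (-3*p² + 5))² = (3/7 + (5 - 3*p²))² = (38/7 - 3*p²)²)
y/D(-959) - 2978916/3602227 = -822680*49/(-38 + 21*(-959)²)² - 2978916/3602227 = -822680*49/(-38 + 21*919681)² - 2978916*1/3602227 = -822680*49/(-38 + 19313301)² - 2978916/3602227 = -822680/((1/49)*19313263²) - 2978916/3602227 = -822680/((1/49)*373002127707169) - 2978916/3602227 = -822680/373002127707169/49 - 2978916/3602227 = -822680*49/373002127707169 - 2978916/3602227 = -40311320/373002127707169 - 2978916/3602227 = -1111142151471454358444/1343638335484212265363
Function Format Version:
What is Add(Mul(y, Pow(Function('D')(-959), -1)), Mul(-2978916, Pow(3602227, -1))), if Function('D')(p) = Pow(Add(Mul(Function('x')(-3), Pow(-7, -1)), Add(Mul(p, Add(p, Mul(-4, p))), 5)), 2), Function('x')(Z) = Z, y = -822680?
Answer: Rational(-1111142151471454358444, 1343638335484212265363) ≈ -0.82697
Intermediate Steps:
Function('D')(p) = Pow(Add(Rational(38, 7), Mul(-3, Pow(p, 2))), 2) (Function('D')(p) = Pow(Add(Mul(-3, Pow(-7, -1)), Add(Mul(p, Add(p, Mul(-4, p))), 5)), 2) = Pow(Add(Mul(-3, Rational(-1, 7)), Add(Mul(p, Mul(-3, p)), 5)), 2) = Pow(Add(Rational(3, 7), Add(Mul(-3, Pow(p, 2)), 5)), 2) = Pow(Add(Rational(3, 7), Add(5, Mul(-3, Pow(p, 2)))), 2) = Pow(Add(Rational(38, 7), Mul(-3, Pow(p, 2))), 2))
Add(Mul(y, Pow(Function('D')(-959), -1)), Mul(-2978916, Pow(3602227, -1))) = Add(Mul(-822680, Pow(Mul(Rational(1, 49), Pow(Add(-38, Mul(21, Pow(-959, 2))), 2)), -1)), Mul(-2978916, Pow(3602227, -1))) = Add(Mul(-822680, Pow(Mul(Rational(1, 49), Pow(Add(-38, Mul(21, 919681)), 2)), -1)), Mul(-2978916, Rational(1, 3602227))) = Add(Mul(-822680, Pow(Mul(Rational(1, 49), Pow(Add(-38, 19313301), 2)), -1)), Rational(-2978916, 3602227)) = Add(Mul(-822680, Pow(Mul(Rational(1, 49), Pow(19313263, 2)), -1)), Rational(-2978916, 3602227)) = Add(Mul(-822680, Pow(Mul(Rational(1, 49), 373002127707169), -1)), Rational(-2978916, 3602227)) = Add(Mul(-822680, Pow(Rational(373002127707169, 49), -1)), Rational(-2978916, 3602227)) = Add(Mul(-822680, Rational(49, 373002127707169)), Rational(-2978916, 3602227)) = Add(Rational(-40311320, 373002127707169), Rational(-2978916, 3602227)) = Rational(-1111142151471454358444, 1343638335484212265363)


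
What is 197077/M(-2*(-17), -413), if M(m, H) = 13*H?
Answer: -197077/5369 ≈ -36.706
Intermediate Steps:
197077/M(-2*(-17), -413) = 197077/((13*(-413))) = 197077/(-5369) = 197077*(-1/5369) = -197077/5369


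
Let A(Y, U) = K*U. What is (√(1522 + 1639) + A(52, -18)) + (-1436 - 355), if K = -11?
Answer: -1593 + √3161 ≈ -1536.8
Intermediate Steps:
A(Y, U) = -11*U
(√(1522 + 1639) + A(52, -18)) + (-1436 - 355) = (√(1522 + 1639) - 11*(-18)) + (-1436 - 355) = (√3161 + 198) - 1791 = (198 + √3161) - 1791 = -1593 + √3161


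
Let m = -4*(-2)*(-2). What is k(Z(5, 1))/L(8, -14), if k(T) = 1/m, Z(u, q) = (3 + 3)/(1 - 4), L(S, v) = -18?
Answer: 1/288 ≈ 0.0034722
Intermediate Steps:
m = -16 (m = 8*(-2) = -16)
Z(u, q) = -2 (Z(u, q) = 6/(-3) = 6*(-⅓) = -2)
k(T) = -1/16 (k(T) = 1/(-16) = -1/16)
k(Z(5, 1))/L(8, -14) = -1/16/(-18) = -1/16*(-1/18) = 1/288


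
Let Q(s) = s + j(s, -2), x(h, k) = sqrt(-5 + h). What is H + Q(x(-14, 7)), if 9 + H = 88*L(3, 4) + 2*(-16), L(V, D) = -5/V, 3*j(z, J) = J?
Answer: -565/3 + I*sqrt(19) ≈ -188.33 + 4.3589*I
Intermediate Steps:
j(z, J) = J/3
Q(s) = -2/3 + s (Q(s) = s + (1/3)*(-2) = s - 2/3 = -2/3 + s)
H = -563/3 (H = -9 + (88*(-5/3) + 2*(-16)) = -9 + (88*(-5*1/3) - 32) = -9 + (88*(-5/3) - 32) = -9 + (-440/3 - 32) = -9 - 536/3 = -563/3 ≈ -187.67)
H + Q(x(-14, 7)) = -563/3 + (-2/3 + sqrt(-5 - 14)) = -563/3 + (-2/3 + sqrt(-19)) = -563/3 + (-2/3 + I*sqrt(19)) = -565/3 + I*sqrt(19)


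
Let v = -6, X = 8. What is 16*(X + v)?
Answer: 32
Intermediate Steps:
16*(X + v) = 16*(8 - 6) = 16*2 = 32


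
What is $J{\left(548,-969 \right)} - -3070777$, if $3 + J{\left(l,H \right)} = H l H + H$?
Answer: $517620433$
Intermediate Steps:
$J{\left(l,H \right)} = -3 + H + l H^{2}$ ($J{\left(l,H \right)} = -3 + \left(H l H + H\right) = -3 + \left(l H^{2} + H\right) = -3 + \left(H + l H^{2}\right) = -3 + H + l H^{2}$)
$J{\left(548,-969 \right)} - -3070777 = \left(-3 - 969 + 548 \left(-969\right)^{2}\right) - -3070777 = \left(-3 - 969 + 548 \cdot 938961\right) + 3070777 = \left(-3 - 969 + 514550628\right) + 3070777 = 514549656 + 3070777 = 517620433$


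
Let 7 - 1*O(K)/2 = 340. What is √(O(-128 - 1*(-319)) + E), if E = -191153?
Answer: I*√191819 ≈ 437.97*I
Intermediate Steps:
O(K) = -666 (O(K) = 14 - 2*340 = 14 - 680 = -666)
√(O(-128 - 1*(-319)) + E) = √(-666 - 191153) = √(-191819) = I*√191819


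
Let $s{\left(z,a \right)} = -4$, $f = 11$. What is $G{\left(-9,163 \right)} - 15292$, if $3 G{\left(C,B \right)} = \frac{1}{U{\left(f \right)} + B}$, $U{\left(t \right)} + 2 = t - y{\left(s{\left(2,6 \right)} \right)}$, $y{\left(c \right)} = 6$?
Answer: $- \frac{7615415}{498} \approx -15292.0$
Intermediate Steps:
$U{\left(t \right)} = -8 + t$ ($U{\left(t \right)} = -2 + \left(t - 6\right) = -2 + \left(-6 + t\right) = -8 + t$)
$G{\left(C,B \right)} = \frac{1}{3 \left(3 + B\right)}$ ($G{\left(C,B \right)} = \frac{1}{3 \left(\left(-8 + 11\right) + B\right)} = \frac{1}{3 \left(3 + B\right)}$)
$G{\left(-9,163 \right)} - 15292 = \frac{1}{3 \left(3 + 163\right)} - 15292 = \frac{1}{3 \cdot 166} - 15292 = \frac{1}{3} \cdot \frac{1}{166} - 15292 = \frac{1}{498} - 15292 = - \frac{7615415}{498}$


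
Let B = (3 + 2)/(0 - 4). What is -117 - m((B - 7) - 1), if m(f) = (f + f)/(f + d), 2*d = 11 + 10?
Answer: -511/5 ≈ -102.20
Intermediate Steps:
B = -5/4 (B = 5/(-4) = 5*(-1/4) = -5/4 ≈ -1.2500)
d = 21/2 (d = (11 + 10)/2 = (1/2)*21 = 21/2 ≈ 10.500)
m(f) = 2*f/(21/2 + f) (m(f) = (f + f)/(f + 21/2) = (2*f)/(21/2 + f) = 2*f/(21/2 + f))
-117 - m((B - 7) - 1) = -117 - 4*((-5/4 - 7) - 1)/(21 + 2*((-5/4 - 7) - 1)) = -117 - 4*(-33/4 - 1)/(21 + 2*(-33/4 - 1)) = -117 - 4*(-37)/(4*(21 + 2*(-37/4))) = -117 - 4*(-37)/(4*(21 - 37/2)) = -117 - 4*(-37)/(4*5/2) = -117 - 4*(-37)*2/(4*5) = -117 - 1*(-74/5) = -117 + 74/5 = -511/5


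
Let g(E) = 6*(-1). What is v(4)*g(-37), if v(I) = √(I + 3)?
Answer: -6*√7 ≈ -15.875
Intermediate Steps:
g(E) = -6
v(I) = √(3 + I)
v(4)*g(-37) = √(3 + 4)*(-6) = √7*(-6) = -6*√7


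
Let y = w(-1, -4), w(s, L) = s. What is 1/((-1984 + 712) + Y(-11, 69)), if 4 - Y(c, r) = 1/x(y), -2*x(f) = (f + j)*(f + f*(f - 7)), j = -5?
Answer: -21/26629 ≈ -0.00078861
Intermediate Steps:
y = -1
x(f) = -(-5 + f)*(f + f*(-7 + f))/2 (x(f) = -(f - 5)*(f + f*(f - 7))/2 = -(-5 + f)*(f + f*(-7 + f))/2)
Y(c, r) = 83/21 (Y(c, r) = 4 - 1/((½)*(-1)*(-30 - 1*(-1)² + 11*(-1))) = 4 - 1/((½)*(-1)*(-30 - 1*1 - 11)) = 4 - 1/((½)*(-1)*(-30 - 1 - 11)) = 4 - 1/((½)*(-1)*(-42)) = 4 - 1/21 = 83/21)
1/((-1984 + 712) + Y(-11, 69)) = 1/((-1984 + 712) + 83/21) = 1/(-1272 + 83/21) = 1/(-26629/21) = -21/26629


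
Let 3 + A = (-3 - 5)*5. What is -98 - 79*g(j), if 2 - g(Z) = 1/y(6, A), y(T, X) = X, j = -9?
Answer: -11087/43 ≈ -257.84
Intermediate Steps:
A = -43 (A = -3 + (-3 - 5)*5 = -3 - 8*5 = -3 - 40 = -43)
g(Z) = 87/43 (g(Z) = 2 - 1/(-43) = 2 - 1*(-1/43) = 2 + 1/43 = 87/43)
-98 - 79*g(j) = -98 - 79*87/43 = -98 - 6873/43 = -11087/43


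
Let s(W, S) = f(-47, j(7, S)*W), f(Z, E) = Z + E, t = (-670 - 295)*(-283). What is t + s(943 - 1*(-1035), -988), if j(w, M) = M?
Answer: -1681216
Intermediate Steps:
t = 273095 (t = -965*(-283) = 273095)
f(Z, E) = E + Z
s(W, S) = -47 + S*W (s(W, S) = S*W - 47 = -47 + S*W)
t + s(943 - 1*(-1035), -988) = 273095 + (-47 - 988*(943 - 1*(-1035))) = 273095 + (-47 - 988*(943 + 1035)) = 273095 + (-47 - 988*1978) = 273095 + (-47 - 1954264) = 273095 - 1954311 = -1681216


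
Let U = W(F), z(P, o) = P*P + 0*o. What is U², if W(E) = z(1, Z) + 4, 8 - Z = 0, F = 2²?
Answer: 25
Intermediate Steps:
F = 4
Z = 8 (Z = 8 - 1*0 = 8 + 0 = 8)
z(P, o) = P² (z(P, o) = P² + 0 = P²)
W(E) = 5 (W(E) = 1² + 4 = 1 + 4 = 5)
U = 5
U² = 5² = 25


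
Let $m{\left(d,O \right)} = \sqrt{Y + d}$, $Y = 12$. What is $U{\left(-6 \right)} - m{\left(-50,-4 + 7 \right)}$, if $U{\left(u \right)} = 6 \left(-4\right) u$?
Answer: $144 - i \sqrt{38} \approx 144.0 - 6.1644 i$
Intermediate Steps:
$U{\left(u \right)} = - 24 u$
$m{\left(d,O \right)} = \sqrt{12 + d}$
$U{\left(-6 \right)} - m{\left(-50,-4 + 7 \right)} = \left(-24\right) \left(-6\right) - \sqrt{12 - 50} = 144 - \sqrt{-38} = 144 - i \sqrt{38}$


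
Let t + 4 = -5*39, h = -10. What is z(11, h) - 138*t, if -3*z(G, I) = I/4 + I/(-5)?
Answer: 164773/6 ≈ 27462.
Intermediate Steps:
t = -199 (t = -4 - 5*39 = -4 - 195 = -199)
z(G, I) = -I/60 (z(G, I) = -(I/4 + I/(-5))/3 = -(I*(¼) + I*(-⅕))/3 = -(I/4 - I/5)/3 = -I/60)
z(11, h) - 138*t = -1/60*(-10) - 138*(-199) = ⅙ + 27462 = 164773/6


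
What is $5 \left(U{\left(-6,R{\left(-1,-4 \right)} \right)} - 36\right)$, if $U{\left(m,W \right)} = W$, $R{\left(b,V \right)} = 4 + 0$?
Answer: $-160$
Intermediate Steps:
$R{\left(b,V \right)} = 4$
$5 \left(U{\left(-6,R{\left(-1,-4 \right)} \right)} - 36\right) = 5 \left(4 - 36\right) = 5 \left(-32\right) = -160$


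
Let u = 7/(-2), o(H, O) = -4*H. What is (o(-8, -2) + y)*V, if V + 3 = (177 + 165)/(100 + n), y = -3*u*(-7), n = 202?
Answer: 11703/151 ≈ 77.503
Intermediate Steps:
u = -7/2 (u = 7*(-½) = -7/2 ≈ -3.5000)
y = -147/2 (y = -3*(-7/2)*(-7) = (21/2)*(-7) = -147/2 ≈ -73.500)
V = -282/151 (V = -3 + (177 + 165)/(100 + 202) = -3 + 342/302 = -3 + 342*(1/302) = -3 + 171/151 = -282/151 ≈ -1.8675)
(o(-8, -2) + y)*V = (-4*(-8) - 147/2)*(-282/151) = (32 - 147/2)*(-282/151) = -83/2*(-282/151) = 11703/151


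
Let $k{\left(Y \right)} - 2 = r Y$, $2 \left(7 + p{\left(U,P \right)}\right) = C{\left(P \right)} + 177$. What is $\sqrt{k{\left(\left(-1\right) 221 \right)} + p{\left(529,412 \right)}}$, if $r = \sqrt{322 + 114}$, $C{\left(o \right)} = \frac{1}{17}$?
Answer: $\frac{\sqrt{24140 - 127738 \sqrt{109}}}{17} \approx 67.313 i$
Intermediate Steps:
$C{\left(o \right)} = \frac{1}{17}$
$p{\left(U,P \right)} = \frac{1386}{17}$ ($p{\left(U,P \right)} = -7 + \frac{\frac{1}{17} + 177}{2} = -7 + \frac{1}{2} \cdot \frac{3010}{17} = -7 + \frac{1505}{17} = \frac{1386}{17}$)
$r = 2 \sqrt{109}$ ($r = \sqrt{436} = 2 \sqrt{109} \approx 20.881$)
$k{\left(Y \right)} = 2 + 2 Y \sqrt{109}$ ($k{\left(Y \right)} = 2 + 2 \sqrt{109} Y = 2 + 2 Y \sqrt{109}$)
$\sqrt{k{\left(\left(-1\right) 221 \right)} + p{\left(529,412 \right)}} = \sqrt{\left(2 + 2 \left(\left(-1\right) 221\right) \sqrt{109}\right) + \frac{1386}{17}} = \sqrt{\left(2 + 2 \left(-221\right) \sqrt{109}\right) + \frac{1386}{17}} = \sqrt{\left(2 - 442 \sqrt{109}\right) + \frac{1386}{17}} = \sqrt{\frac{1420}{17} - 442 \sqrt{109}}$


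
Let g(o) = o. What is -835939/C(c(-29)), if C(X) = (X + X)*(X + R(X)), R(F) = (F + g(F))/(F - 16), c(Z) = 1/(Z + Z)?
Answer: -1306219890742/813 ≈ -1.6067e+9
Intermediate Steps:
c(Z) = 1/(2*Z)
R(F) = 2*F/(-16 + F) (R(F) = (F + F)/(F - 16) = (2*F)/(-16 + F) = 2*F/(-16 + F))
C(X) = 2*X*(X + 2*X/(-16 + X)) (C(X) = (X + X)*(X + 2*X/(-16 + X)) = (2*X)*(X + 2*X/(-16 + X)) = 2*X*(X + 2*X/(-16 + X)))
-835939/C(c(-29)) = -835939*1682*(-16 + (½)/(-29))/(-14 + (½)/(-29)) = -835939*1682*(-16 + (½)*(-1/29))/(-14 + (½)*(-1/29)) = -835939*1682*(-16 - 1/58)/(-14 - 1/58) = -835939/(2*(1/3364)*(-813/58)/(-929/58)) = -835939/(2*(1/3364)*(-58/929)*(-813/58)) = -835939/813/1562578 = -835939*1562578/813 = -1306219890742/813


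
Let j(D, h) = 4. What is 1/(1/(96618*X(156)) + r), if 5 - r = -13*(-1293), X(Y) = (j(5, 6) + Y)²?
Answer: -2473420800/41563363123199 ≈ -5.9510e-5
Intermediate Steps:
X(Y) = (4 + Y)²
r = -16804 (r = 5 - (-13)*(-1293) = 5 - 1*16809 = 5 - 16809 = -16804)
1/(1/(96618*X(156)) + r) = 1/(1/(96618*((4 + 156)²)) - 16804) = 1/(1/(96618*(160²)) - 16804) = 1/((1/96618)/25600 - 16804) = 1/((1/96618)*(1/25600) - 16804) = 1/(1/2473420800 - 16804) = 1/(-41563363123199/2473420800) = -2473420800/41563363123199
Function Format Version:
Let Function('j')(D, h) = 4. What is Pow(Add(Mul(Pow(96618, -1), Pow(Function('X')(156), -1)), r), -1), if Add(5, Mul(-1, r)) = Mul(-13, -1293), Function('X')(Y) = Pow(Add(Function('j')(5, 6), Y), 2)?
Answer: Rational(-2473420800, 41563363123199) ≈ -5.9510e-5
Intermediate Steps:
Function('X')(Y) = Pow(Add(4, Y), 2)
r = -16804 (r = Add(5, Mul(-1, Mul(-13, -1293))) = Add(5, Mul(-1, 16809)) = Add(5, -16809) = -16804)
Pow(Add(Mul(Pow(96618, -1), Pow(Function('X')(156), -1)), r), -1) = Pow(Add(Mul(Pow(96618, -1), Pow(Pow(Add(4, 156), 2), -1)), -16804), -1) = Pow(Add(Mul(Rational(1, 96618), Pow(Pow(160, 2), -1)), -16804), -1) = Pow(Add(Mul(Rational(1, 96618), Pow(25600, -1)), -16804), -1) = Pow(Add(Mul(Rational(1, 96618), Rational(1, 25600)), -16804), -1) = Pow(Add(Rational(1, 2473420800), -16804), -1) = Pow(Rational(-41563363123199, 2473420800), -1) = Rational(-2473420800, 41563363123199)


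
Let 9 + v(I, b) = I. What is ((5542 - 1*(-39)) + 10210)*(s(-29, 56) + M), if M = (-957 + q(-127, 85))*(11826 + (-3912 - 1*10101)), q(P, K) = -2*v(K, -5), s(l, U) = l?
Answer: 38298765014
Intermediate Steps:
v(I, b) = -9 + I
q(P, K) = 18 - 2*K (q(P, K) = -2*(-9 + K) = 18 - 2*K)
M = 2425383 (M = (-957 + (18 - 2*85))*(11826 + (-3912 - 1*10101)) = (-957 + (18 - 170))*(11826 + (-3912 - 10101)) = (-957 - 152)*(11826 - 14013) = -1109*(-2187) = 2425383)
((5542 - 1*(-39)) + 10210)*(s(-29, 56) + M) = ((5542 - 1*(-39)) + 10210)*(-29 + 2425383) = ((5542 + 39) + 10210)*2425354 = (5581 + 10210)*2425354 = 15791*2425354 = 38298765014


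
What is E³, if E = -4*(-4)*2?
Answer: 32768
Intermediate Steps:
E = 32 (E = 16*2 = 32)
E³ = 32³ = 32768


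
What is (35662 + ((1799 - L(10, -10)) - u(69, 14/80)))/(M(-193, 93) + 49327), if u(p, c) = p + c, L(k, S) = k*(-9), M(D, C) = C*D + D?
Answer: 1499273/1247400 ≈ 1.2019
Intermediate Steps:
M(D, C) = D + C*D
L(k, S) = -9*k
u(p, c) = c + p
(35662 + ((1799 - L(10, -10)) - u(69, 14/80)))/(M(-193, 93) + 49327) = (35662 + ((1799 - (-9)*10) - (14/80 + 69)))/(-193*(1 + 93) + 49327) = (35662 + ((1799 - 1*(-90)) - (14*(1/80) + 69)))/(-193*94 + 49327) = (35662 + ((1799 + 90) - (7/40 + 69)))/(-18142 + 49327) = (35662 + (1889 - 1*2767/40))/31185 = (35662 + (1889 - 2767/40))*(1/31185) = (35662 + 72793/40)*(1/31185) = (1499273/40)*(1/31185) = 1499273/1247400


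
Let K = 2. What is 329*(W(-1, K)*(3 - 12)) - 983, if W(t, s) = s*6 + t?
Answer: -33554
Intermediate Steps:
W(t, s) = t + 6*s (W(t, s) = 6*s + t = t + 6*s)
329*(W(-1, K)*(3 - 12)) - 983 = 329*((-1 + 6*2)*(3 - 12)) - 983 = 329*((-1 + 12)*(-9)) - 983 = 329*(11*(-9)) - 983 = 329*(-99) - 983 = -32571 - 983 = -33554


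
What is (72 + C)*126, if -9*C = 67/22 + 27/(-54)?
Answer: 99400/11 ≈ 9036.4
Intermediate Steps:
C = -28/99 (C = -(67/22 + 27/(-54))/9 = -(67*(1/22) + 27*(-1/54))/9 = -(67/22 - ½)/9 = -⅑*28/11 = -28/99 ≈ -0.28283)
(72 + C)*126 = (72 - 28/99)*126 = (7100/99)*126 = 99400/11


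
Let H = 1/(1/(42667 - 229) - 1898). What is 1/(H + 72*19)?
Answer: 80547323/110188695426 ≈ 0.00073099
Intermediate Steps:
H = -42438/80547323 (H = 1/(1/42438 - 1898) = 1/(-80547323/42438) = -42438/80547323 ≈ -0.00052687)
1/(H + 72*19) = 1/(-42438/80547323 + 72*19) = 1/(-42438/80547323 + 1368) = 1/(110188695426/80547323) = 80547323/110188695426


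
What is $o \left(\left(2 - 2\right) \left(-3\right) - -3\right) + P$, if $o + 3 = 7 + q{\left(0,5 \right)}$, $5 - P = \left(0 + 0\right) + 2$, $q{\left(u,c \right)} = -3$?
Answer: $6$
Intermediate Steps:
$P = 3$ ($P = 5 - \left(\left(0 + 0\right) + 2\right) = 5 - \left(0 + 2\right) = 5 - 2 = 3$)
$o = 1$ ($o = -3 + \left(7 - 3\right) = -3 + 4 = 1$)
$o \left(\left(2 - 2\right) \left(-3\right) - -3\right) + P = 1 \left(\left(2 - 2\right) \left(-3\right) - -3\right) + 3 = 1 \left(0 \left(-3\right) + 3\right) + 3 = 1 \left(0 + 3\right) + 3 = 1 \cdot 3 + 3 = 3 + 3 = 6$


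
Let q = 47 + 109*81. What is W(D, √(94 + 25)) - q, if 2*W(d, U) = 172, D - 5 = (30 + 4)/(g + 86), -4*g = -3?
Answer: -8790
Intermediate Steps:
g = ¾ (g = -¼*(-3) = ¾ ≈ 0.75000)
D = 1871/347 (D = 5 + (30 + 4)/(¾ + 86) = 5 + 34/(347/4) = 5 + 34*(4/347) = 5 + 136/347 = 1871/347 ≈ 5.3919)
W(d, U) = 86 (W(d, U) = (½)*172 = 86)
q = 8876 (q = 47 + 8829 = 8876)
W(D, √(94 + 25)) - q = 86 - 1*8876 = 86 - 8876 = -8790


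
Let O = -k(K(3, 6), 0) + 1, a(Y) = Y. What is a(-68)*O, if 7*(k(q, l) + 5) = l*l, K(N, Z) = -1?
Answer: -408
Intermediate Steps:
k(q, l) = -5 + l²/7 (k(q, l) = -5 + (l*l)/7 = -5 + l²/7)
O = 6 (O = -(-5 + (⅐)*0²) + 1 = -(-5 + (⅐)*0) + 1 = -(-5 + 0) + 1 = -1*(-5) + 1 = 5 + 1 = 6)
a(-68)*O = -68*6 = -408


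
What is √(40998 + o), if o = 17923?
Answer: √58921 ≈ 242.74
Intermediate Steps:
√(40998 + o) = √(40998 + 17923) = √58921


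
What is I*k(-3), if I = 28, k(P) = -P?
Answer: 84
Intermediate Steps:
I*k(-3) = 28*(-1*(-3)) = 28*3 = 84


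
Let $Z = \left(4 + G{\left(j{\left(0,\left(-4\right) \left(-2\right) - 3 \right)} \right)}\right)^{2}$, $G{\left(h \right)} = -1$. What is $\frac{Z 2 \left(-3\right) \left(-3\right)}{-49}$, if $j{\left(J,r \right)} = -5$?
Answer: $- \frac{162}{49} \approx -3.3061$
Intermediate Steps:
$Z = 9$ ($Z = \left(4 - 1\right)^{2} = 3^{2} = 9$)
$\frac{Z 2 \left(-3\right) \left(-3\right)}{-49} = \frac{9 \cdot 2 \left(-3\right) \left(-3\right)}{-49} = 9 \left(\left(-6\right) \left(-3\right)\right) \left(- \frac{1}{49}\right) = 9 \cdot 18 \left(- \frac{1}{49}\right) = 162 \left(- \frac{1}{49}\right) = - \frac{162}{49}$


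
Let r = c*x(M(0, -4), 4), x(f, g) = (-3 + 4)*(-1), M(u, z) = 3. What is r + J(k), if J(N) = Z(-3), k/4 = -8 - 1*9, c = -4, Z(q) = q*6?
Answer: -14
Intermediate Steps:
Z(q) = 6*q
k = -68 (k = 4*(-8 - 1*9) = 4*(-8 - 9) = 4*(-17) = -68)
J(N) = -18 (J(N) = 6*(-3) = -18)
x(f, g) = -1 (x(f, g) = 1*(-1) = -1)
r = 4 (r = -4*(-1) = 4)
r + J(k) = 4 - 18 = -14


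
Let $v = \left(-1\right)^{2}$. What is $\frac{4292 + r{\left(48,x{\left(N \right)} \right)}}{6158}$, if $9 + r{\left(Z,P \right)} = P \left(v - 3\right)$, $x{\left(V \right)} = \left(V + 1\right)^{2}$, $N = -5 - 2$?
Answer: $\frac{4211}{6158} \approx 0.68383$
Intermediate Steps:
$v = 1$
$N = -7$
$x{\left(V \right)} = \left(1 + V\right)^{2}$
$r{\left(Z,P \right)} = -9 - 2 P$ ($r{\left(Z,P \right)} = -9 + P \left(1 - 3\right) = -9 + P \left(-2\right) = -9 - 2 P$)
$\frac{4292 + r{\left(48,x{\left(N \right)} \right)}}{6158} = \frac{4292 - \left(9 + 2 \left(1 - 7\right)^{2}\right)}{6158} = \left(4292 - \left(9 + 2 \left(-6\right)^{2}\right)\right) \frac{1}{6158} = \left(4292 - 81\right) \frac{1}{6158} = 4211 \cdot \frac{1}{6158} = \frac{4211}{6158}$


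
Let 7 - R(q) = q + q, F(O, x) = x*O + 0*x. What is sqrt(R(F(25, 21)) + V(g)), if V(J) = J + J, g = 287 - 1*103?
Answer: 15*I*sqrt(3) ≈ 25.981*I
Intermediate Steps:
F(O, x) = O*x (F(O, x) = O*x + 0 = O*x)
g = 184 (g = 287 - 103 = 184)
V(J) = 2*J
R(q) = 7 - 2*q (R(q) = 7 - (q + q) = 7 - 2*q)
sqrt(R(F(25, 21)) + V(g)) = sqrt((7 - 50*21) + 2*184) = sqrt((7 - 2*525) + 368) = sqrt((7 - 1050) + 368) = sqrt(-1043 + 368) = sqrt(-675) = 15*I*sqrt(3)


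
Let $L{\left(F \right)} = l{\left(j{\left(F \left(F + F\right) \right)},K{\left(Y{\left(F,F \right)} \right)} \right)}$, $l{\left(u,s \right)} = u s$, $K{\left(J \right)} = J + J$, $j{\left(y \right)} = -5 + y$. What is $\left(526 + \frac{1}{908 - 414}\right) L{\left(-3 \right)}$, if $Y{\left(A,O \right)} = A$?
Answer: $- \frac{779535}{19} \approx -41028.0$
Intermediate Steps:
$K{\left(J \right)} = 2 J$
$l{\left(u,s \right)} = s u$
$L{\left(F \right)} = 2 F \left(-5 + 2 F^{2}\right)$ ($L{\left(F \right)} = 2 F \left(-5 + F \left(F + F\right)\right) = 2 F \left(-5 + F 2 F\right) = 2 F \left(-5 + 2 F^{2}\right)$)
$\left(526 + \frac{1}{908 - 414}\right) L{\left(-3 \right)} = \left(526 + \frac{1}{908 - 414}\right) \left(\left(-10\right) \left(-3\right) + 4 \left(-3\right)^{3}\right) = \left(526 + \frac{1}{494}\right) \left(30 + 4 \left(-27\right)\right) = \left(526 + \frac{1}{494}\right) \left(30 - 108\right) = \frac{259845}{494} \left(-78\right) = - \frac{779535}{19}$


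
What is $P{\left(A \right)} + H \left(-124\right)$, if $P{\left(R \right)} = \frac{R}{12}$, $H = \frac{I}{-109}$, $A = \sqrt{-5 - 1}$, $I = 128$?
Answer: $\frac{15872}{109} + \frac{i \sqrt{6}}{12} \approx 145.61 + 0.20412 i$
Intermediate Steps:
$A = i \sqrt{6}$ ($A = \sqrt{-6} = i \sqrt{6} \approx 2.4495 i$)
$H = - \frac{128}{109}$ ($H = \frac{128}{-109} = 128 \left(- \frac{1}{109}\right) = - \frac{128}{109} \approx -1.1743$)
$P{\left(R \right)} = \frac{R}{12}$ ($P{\left(R \right)} = R \frac{1}{12} = \frac{R}{12}$)
$P{\left(A \right)} + H \left(-124\right) = \frac{i \sqrt{6}}{12} - - \frac{15872}{109} = \frac{i \sqrt{6}}{12} + \frac{15872}{109} = \frac{15872}{109} + \frac{i \sqrt{6}}{12}$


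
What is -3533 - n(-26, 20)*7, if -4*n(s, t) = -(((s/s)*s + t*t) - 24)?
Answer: -8291/2 ≈ -4145.5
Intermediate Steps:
n(s, t) = -6 + s/4 + t²/4 (n(s, t) = -(-1)*(((s/s)*s + t*t) - 24)/4 = -(-1)*((1*s + t²) - 24)/4 = -(-1)*((s + t²) - 24)/4 = -(-1)*(-24 + s + t²)/4 = -(24 - s - t²)/4 = -6 + s/4 + t²/4)
-3533 - n(-26, 20)*7 = -3533 - (-6 + (¼)*(-26) + (¼)*20²)*7 = -3533 - (-6 - 13/2 + (¼)*400)*7 = -3533 - (-6 - 13/2 + 100)*7 = -3533 - 175*7/2 = -3533 - 1*1225/2 = -3533 - 1225/2 = -8291/2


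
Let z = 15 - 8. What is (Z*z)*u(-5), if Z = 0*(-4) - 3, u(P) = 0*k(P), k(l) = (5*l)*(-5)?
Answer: 0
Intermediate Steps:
k(l) = -25*l
u(P) = 0 (u(P) = 0*(-25*P) = 0)
z = 7
Z = -3 (Z = 0 - 3 = -3)
(Z*z)*u(-5) = -3*7*0 = -21*0 = 0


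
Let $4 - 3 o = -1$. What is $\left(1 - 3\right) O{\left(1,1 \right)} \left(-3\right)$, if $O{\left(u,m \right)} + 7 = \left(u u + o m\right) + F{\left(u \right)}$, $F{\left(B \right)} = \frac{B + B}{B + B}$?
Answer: $-20$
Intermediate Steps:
$o = \frac{5}{3}$ ($o = \frac{4}{3} - - \frac{1}{3} = \frac{4}{3} + \frac{1}{3} = \frac{5}{3} \approx 1.6667$)
$F{\left(B \right)} = 1$ ($F{\left(B \right)} = \frac{2 B}{2 B} = 2 B \frac{1}{2 B} = 1$)
$O{\left(u,m \right)} = -6 + u^{2} + \frac{5 m}{3}$ ($O{\left(u,m \right)} = -7 + \left(\left(u u + \frac{5 m}{3}\right) + 1\right) = -7 + \left(\left(u^{2} + \frac{5 m}{3}\right) + 1\right) = -7 + \left(1 + u^{2} + \frac{5 m}{3}\right) = -6 + u^{2} + \frac{5 m}{3}$)
$\left(1 - 3\right) O{\left(1,1 \right)} \left(-3\right) = \left(1 - 3\right) \left(-6 + 1^{2} + \frac{5}{3} \cdot 1\right) \left(-3\right) = \left(1 - 3\right) \left(-6 + 1 + \frac{5}{3}\right) \left(-3\right) = \left(-2\right) \left(- \frac{10}{3}\right) \left(-3\right) = \frac{20}{3} \left(-3\right) = -20$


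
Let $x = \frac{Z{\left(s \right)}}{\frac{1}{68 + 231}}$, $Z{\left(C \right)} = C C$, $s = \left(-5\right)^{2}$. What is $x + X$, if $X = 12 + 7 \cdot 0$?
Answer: $186887$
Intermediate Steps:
$X = 12$ ($X = 12 + 0 = 12$)
$s = 25$
$Z{\left(C \right)} = C^{2}$
$x = 186875$ ($x = \frac{25^{2}}{\frac{1}{68 + 231}} = \frac{625}{\frac{1}{299}} = 625 \frac{1}{\frac{1}{299}} = 625 \cdot 299 = 186875$)
$x + X = 186875 + 12 = 186887$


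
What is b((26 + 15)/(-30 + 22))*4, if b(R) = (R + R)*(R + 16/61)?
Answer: 97293/488 ≈ 199.37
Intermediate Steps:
b(R) = 2*R*(16/61 + R) (b(R) = (2*R)*(R + 16*(1/61)) = (2*R)*(R + 16/61) = (2*R)*(16/61 + R) = 2*R*(16/61 + R))
b((26 + 15)/(-30 + 22))*4 = (2*((26 + 15)/(-30 + 22))*(16 + 61*((26 + 15)/(-30 + 22)))/61)*4 = (2*(41/(-8))*(16 + 61*(41/(-8)))/61)*4 = (2*(41*(-⅛))*(16 + 61*(41*(-⅛)))/61)*4 = ((2/61)*(-41/8)*(16 + 61*(-41/8)))*4 = ((2/61)*(-41/8)*(16 - 2501/8))*4 = ((2/61)*(-41/8)*(-2373/8))*4 = (97293/1952)*4 = 97293/488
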